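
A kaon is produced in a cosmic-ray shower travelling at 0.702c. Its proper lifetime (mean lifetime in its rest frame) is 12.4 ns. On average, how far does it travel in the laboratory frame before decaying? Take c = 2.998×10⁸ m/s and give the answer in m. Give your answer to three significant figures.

With β = 0.702, γ = 1/√(1 − 0.702²) = 1/√0.507196 = 1.4041.
Lab-frame lifetime: Δt = γτ = 1.4041 × 12.4 ns = 17.411 ns.
Distance: d = vΔt = 0.702 × 2.998×10⁸ m/s × 1.7411×10^-8 s = 3.66 m.

3.66 m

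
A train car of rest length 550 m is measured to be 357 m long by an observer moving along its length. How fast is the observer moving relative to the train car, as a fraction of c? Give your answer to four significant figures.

0.7607c

Length contraction gives γ = L₀/L = 550/357 = 1.5406.
β = √(1 − 1/γ²) = √0.578672 = 0.7607.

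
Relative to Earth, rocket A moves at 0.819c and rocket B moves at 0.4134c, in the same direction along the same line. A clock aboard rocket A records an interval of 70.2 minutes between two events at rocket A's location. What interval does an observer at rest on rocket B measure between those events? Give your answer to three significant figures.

88.9 minutes

Transform rocket A's velocity into rocket B's frame: (0.819 − 0.4134)/(1 − 0.819·0.4134) = 0.4056/0.6614254, so the relative speed is 0.61322c.
γ for this relative speed: γ = 1/√(1 − 0.376039) = 1.266.
Rocket A's interval is proper; time dilation gives Δt_B = γΔτ = 1.266 × 70.2 minutes = 88.9 minutes.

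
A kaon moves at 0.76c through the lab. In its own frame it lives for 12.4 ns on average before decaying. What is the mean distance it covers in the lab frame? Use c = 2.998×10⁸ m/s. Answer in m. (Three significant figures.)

γ = 1/√(1 − β²) = 1/√(1 − 0.5776) = 1/√0.4224 = 1/0.649923 = 1.5386.
Lab-frame lifetime: Δt = γτ = 1.5386 × 12.4 ns = 19.079 ns.
Distance: d = vΔt = 0.76 × 2.998×10⁸ m/s × 1.9079×10^-8 s = 4.35 m.

4.35 m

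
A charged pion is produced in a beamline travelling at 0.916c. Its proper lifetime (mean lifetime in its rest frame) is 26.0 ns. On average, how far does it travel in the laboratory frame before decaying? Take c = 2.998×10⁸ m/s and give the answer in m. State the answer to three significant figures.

17.8 m

γ = 1/√(1 − β²) = 1/√(1 − 0.839056) = 1/√0.160944 = 1/0.401178 = 2.4927.
Lab-frame lifetime: Δt = γτ = 2.4927 × 26.0 ns = 64.81 ns.
Distance: d = vΔt = 0.916 × 2.998×10⁸ m/s × 6.4810×10^-8 s = 17.8 m.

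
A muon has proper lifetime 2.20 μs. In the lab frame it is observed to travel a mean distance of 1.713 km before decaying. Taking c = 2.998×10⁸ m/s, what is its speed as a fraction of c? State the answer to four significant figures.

Lab distance = (lab lifetime)·v = γτ·βc, so βγ = d/(cτ) = 1713/(2.998×10⁸ × 2.200×10^-6) = 2.5972.
With βγ = 2.5972: γ² = 1 + (βγ)² = 7.74545, and β = (βγ)/γ = 2.5972/2.78306 = 0.9332.

0.9332c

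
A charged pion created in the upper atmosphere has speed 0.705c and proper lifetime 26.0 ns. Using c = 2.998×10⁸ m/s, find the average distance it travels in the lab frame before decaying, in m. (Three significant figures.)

β² = 0.497025, so γ = 1/√0.502975 = 1.41.
Lab-frame lifetime: Δt = γτ = 1.41 × 26.0 ns = 36.66 ns.
Distance: d = vΔt = 0.705 × 2.998×10⁸ m/s × 3.6660×10^-8 s = 7.75 m.

7.75 m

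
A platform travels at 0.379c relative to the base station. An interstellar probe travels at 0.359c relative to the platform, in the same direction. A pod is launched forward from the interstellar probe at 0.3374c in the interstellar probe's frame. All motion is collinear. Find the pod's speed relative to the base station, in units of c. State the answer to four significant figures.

0.8096c

Apply u = (u'+v)/(1+u'v) twice. Pod in the platform frame: (0.3374+0.359)/(1+0.3374·0.359) = 0.6964/1.1211266 = 0.62116c.
That velocity, transformed to the rest frame of the base station: (0.62116+0.379)/(1+0.62116·0.379) = 1.00016/1.23541964 = 0.80957c.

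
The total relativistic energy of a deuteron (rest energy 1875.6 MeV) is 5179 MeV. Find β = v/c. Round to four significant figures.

γ = E/(mc²) = 5179/1875.6 = 2.7612.
β = √(1 − 1/γ²) = √(1 − 0.131161) = √0.868839 = 0.9321.

0.9321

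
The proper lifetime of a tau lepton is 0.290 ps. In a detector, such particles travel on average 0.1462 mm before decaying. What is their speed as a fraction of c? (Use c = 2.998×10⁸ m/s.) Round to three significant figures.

0.860c

d = βγcτ ⇒ βγ = d/(cτ) = 1.462×10^-4 m / (8.6942×10^-5 m) = 1.6816.
β = (βγ)/√(1+(βγ)²) = 1.6816/√3.82778 = 0.860.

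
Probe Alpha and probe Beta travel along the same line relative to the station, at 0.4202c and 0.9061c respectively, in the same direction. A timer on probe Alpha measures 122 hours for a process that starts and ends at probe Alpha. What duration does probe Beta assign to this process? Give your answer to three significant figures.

Transform probe Alpha's velocity into probe Beta's frame: (0.4202 − 0.9061)/(1 − 0.4202·0.9061) = −0.4859/0.61925678, so the relative speed is 0.78465c.
γ for this relative speed: γ = 1/√(1 − 0.615676) = 1.6131.
Probe Alpha's interval is proper; time dilation gives Δt_B = γΔτ = 1.6131 × 122 hours = 197 hours.

197 hours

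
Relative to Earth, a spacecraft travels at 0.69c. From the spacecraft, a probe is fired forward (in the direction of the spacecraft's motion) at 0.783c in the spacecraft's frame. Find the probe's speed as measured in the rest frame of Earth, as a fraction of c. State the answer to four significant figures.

0.9563c

Relativistic velocity addition: u = (u' + v)/(1 + u'v/c²), with u' = 0.783c and v = 0.69c.
Numerator: 0.783 + 0.69 = 1.473. Denominator: 1 + (0.783)(0.69) = 1.54027.
u = 1.473/1.54027 = 0.95633, so the speed is 0.9563c.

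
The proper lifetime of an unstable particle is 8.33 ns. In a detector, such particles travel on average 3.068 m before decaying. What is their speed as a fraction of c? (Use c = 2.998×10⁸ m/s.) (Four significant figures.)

0.7755c

d = βγcτ ⇒ βγ = d/(cτ) = 3.068 m / (2.497334 m) = 1.2285.
β = (βγ)/√(1+(βγ)²) = 1.2285/√2.50921 = 0.7755.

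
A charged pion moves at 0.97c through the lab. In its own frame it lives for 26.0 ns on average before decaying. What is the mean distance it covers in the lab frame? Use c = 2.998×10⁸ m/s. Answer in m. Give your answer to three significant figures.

Lorentz factor: γ = (1 − 0.9409)^(−1/2) = 4.1135.
Lab-frame lifetime: Δt = γτ = 4.1135 × 26.0 ns = 106.95 ns.
Distance: d = vΔt = 0.97 × 2.998×10⁸ m/s × 1.0695×10^-7 s = 31.1 m.

31.1 m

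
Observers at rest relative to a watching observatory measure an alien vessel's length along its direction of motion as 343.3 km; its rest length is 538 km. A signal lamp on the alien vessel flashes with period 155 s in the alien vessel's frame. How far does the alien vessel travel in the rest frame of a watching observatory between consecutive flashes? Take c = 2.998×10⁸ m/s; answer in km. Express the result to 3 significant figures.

5.61×10^7 km

γ = L₀/L = 538/343.3 = 1.56714.
β = √(1 − 1/γ²) = 0.76995. Lab-frame period = γτ = 1.56714×155 s = 242.91 s. Distance = βc × γτ = 0.76995 × 2.998×10⁸ m/s × 242.91 s = 5.6071×10^10 m = 5.61×10^7 km.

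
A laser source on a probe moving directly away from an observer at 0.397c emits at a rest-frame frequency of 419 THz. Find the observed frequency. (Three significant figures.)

Relativistic Doppler (source moving away): f_obs = f_src · √((1−β)/(1+β)).
With β = 0.397: factor = √(0.603/1.397) = 0.65699.
f_obs = 419 × 0.65699 = 275 THz.

275 THz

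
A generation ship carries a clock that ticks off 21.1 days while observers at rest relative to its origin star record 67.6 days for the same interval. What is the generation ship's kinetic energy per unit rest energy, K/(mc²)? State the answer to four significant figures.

2.204

γ = Δt/Δτ = 67.6/21.1 = 3.20379.
K/(mc²) = γ − 1 = 3.20379 − 1 = 2.204.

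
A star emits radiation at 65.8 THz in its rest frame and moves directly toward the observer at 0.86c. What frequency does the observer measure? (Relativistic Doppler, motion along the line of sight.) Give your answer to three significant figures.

Relativistic Doppler (source moving toward): f_obs = f_src · √((1+β)/(1−β)).
With β = 0.86: factor = √(1.86/0.14) = 3.645.
f_obs = 65.8 × 3.645 = 240 THz.

240 THz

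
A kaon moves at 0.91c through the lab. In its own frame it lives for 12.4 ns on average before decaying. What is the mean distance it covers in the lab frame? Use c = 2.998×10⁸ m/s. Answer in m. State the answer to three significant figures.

8.16 m

γ = 1/√(1 − β²) = 1/√(1 − 0.8281) = 1/√0.1719 = 1/0.414608 = 2.4119.
Lab-frame lifetime: Δt = γτ = 2.4119 × 12.4 ns = 29.908 ns.
Distance: d = vΔt = 0.91 × 2.998×10⁸ m/s × 2.9908×10^-8 s = 8.16 m.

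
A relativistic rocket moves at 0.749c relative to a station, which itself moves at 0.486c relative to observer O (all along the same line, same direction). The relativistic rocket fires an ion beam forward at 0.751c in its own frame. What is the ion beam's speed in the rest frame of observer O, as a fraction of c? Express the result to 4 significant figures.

Compose velocities in two stages. Stage 1 (into S'): u₁ = (0.751+0.749)/(1+0.751×0.749) = 0.96.
Stage 2 (into S): u = (0.96+0.486)/(1+0.96×0.486) = 0.98598, so the speed is 0.9860c.

0.9860c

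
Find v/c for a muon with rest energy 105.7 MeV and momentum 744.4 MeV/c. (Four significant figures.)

0.9901

pc/(mc²) = 744.4/105.7 = 7.0426 = βγ = β/√(1−β²).
So β² = x²/(1 + x²) with x = 7.0426: x² = 49.5982, β² = 49.5982/50.5982 = 0.980236, β = 0.9901.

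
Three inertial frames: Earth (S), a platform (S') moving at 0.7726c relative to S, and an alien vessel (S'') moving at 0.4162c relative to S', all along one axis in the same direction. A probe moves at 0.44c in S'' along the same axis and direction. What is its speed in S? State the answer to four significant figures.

Compose velocities in two stages. Stage 1 (into S'): u₁ = (0.44+0.4162)/(1+0.44×0.4162) = 0.72367.
Stage 2 (into S): u = (0.72367+0.7726)/(1+0.72367×0.7726) = 0.9597, so the speed is 0.9597c.

0.9597c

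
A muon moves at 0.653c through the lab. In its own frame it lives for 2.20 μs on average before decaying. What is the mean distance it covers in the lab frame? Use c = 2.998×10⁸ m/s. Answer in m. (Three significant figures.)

569 m

With β = 0.653, γ = 1/√(1 − 0.653²) = 1/√0.573591 = 1.3204.
Lab-frame lifetime: Δt = γτ = 1.3204 × 2.20 μs = 2.9049 μs.
Distance: d = vΔt = 0.653 × 2.998×10⁸ m/s × 2.9049×10^-6 s = 569 m.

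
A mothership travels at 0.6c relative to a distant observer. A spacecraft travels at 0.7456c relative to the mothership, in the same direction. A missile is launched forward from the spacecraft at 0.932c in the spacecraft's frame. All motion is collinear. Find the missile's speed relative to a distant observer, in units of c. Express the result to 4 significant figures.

0.9974c

Apply u = (u'+v)/(1+u'v) twice. Missile in the mothership frame: (0.932+0.7456)/(1+0.932·0.7456) = 1.6776/1.6948992 = 0.98979c.
That velocity, transformed to the rest frame of a distant observer: (0.98979+0.6)/(1+0.98979·0.6) = 1.58979/1.593874 = 0.99744c.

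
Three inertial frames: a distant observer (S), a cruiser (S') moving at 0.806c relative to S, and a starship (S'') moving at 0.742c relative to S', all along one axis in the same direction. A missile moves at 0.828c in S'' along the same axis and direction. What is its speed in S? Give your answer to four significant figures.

0.9970c

First combine the missile and starship (S''→S'): u₁ = (0.828 + 0.742)/(1 + 0.828×0.742) = 1.57/1.614376 = 0.97251.
Then combine with the cruiser (S'→S): u = (0.97251 + 0.806)/(1 + 0.97251×0.806) = 1.77851/1.78384306 = 0.99701.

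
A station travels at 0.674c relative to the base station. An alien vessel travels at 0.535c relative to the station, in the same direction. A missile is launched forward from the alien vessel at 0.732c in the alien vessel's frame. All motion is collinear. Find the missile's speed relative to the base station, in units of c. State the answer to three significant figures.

First combine the missile and alien vessel (S''→S'): u₁ = (0.732 + 0.535)/(1 + 0.732×0.535) = 1.267/1.39162 = 0.91045.
Then combine with the station (S'→S): u = (0.91045 + 0.674)/(1 + 0.91045×0.674) = 1.58445/1.6136433 = 0.98191.

0.982c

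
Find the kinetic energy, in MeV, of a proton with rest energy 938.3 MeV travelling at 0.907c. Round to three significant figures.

1290 MeV

γ = 1/√(1 − β²) = 1/√(1 − 0.822649) = 1/√0.177351 = 1/0.421131 = 2.3746.
Kinetic energy: K = (γ − 1)mc² = (2.3746 − 1) × 938.3 MeV = 1.3746 × 938.3 = 1290 MeV.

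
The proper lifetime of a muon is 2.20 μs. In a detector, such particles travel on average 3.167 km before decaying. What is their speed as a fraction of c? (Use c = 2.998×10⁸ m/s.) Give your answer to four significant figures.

0.9790c

Let x = d/(cτ) = 3167 m / (2.998×10⁸ m/s × 2.200×10^-6 s) = 4.8017. Since d = βγcτ, x = βγ = β/√(1−β²).
Solving: β² = x²/(1+x²) = 23.0563/24.0563 = 0.958431, so β = 0.9790.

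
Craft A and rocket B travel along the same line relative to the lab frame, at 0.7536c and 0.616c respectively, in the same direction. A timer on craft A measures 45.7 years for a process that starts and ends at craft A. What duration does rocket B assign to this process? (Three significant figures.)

Transform craft A's velocity into rocket B's frame: (0.7536 − 0.616)/(1 − 0.7536·0.616) = 0.1376/0.5357824, so the relative speed is 0.25682c.
γ for this relative speed: γ = 1/√(1 − 0.0659565) = 1.0347.
The clock on craft A records proper time, so rocket B measures Δt = γΔτ = 1.0347 × 45.7 = 47.3 years.

47.3 years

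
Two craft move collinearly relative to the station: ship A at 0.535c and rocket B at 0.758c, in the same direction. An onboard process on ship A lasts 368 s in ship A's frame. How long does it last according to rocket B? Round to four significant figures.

The velocity of ship A relative to rocket B is (0.535 − 0.758)c / (1 − 0.535×0.758) = −0.37512c; relative speed 0.37512c.
At |u| = 0.37512c, γ = (1 − 0.140715)^(−1/2) = 1.0788.
The clock on ship A records proper time, so rocket B measures Δt = γΔτ = 1.0788 × 368 = 397.0 s.

397.0 s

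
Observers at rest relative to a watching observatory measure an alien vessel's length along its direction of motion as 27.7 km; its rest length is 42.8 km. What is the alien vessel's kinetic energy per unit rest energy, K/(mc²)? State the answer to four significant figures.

0.5451

γ = L₀/L = 42.8/27.7 = 1.54513.
K/(mc²) = γ − 1 = 1.54513 − 1 = 0.5451.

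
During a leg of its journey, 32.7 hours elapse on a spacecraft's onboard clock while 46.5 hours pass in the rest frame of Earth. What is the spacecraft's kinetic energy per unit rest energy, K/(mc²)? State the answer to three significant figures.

0.422

γ = Δt/Δτ = 46.5/32.7 = 1.42202.
K/(mc²) = γ − 1 = 1.42202 − 1 = 0.422.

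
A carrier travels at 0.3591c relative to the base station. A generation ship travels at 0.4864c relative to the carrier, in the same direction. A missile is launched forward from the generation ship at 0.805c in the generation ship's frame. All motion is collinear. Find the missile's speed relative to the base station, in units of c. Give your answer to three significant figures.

Apply u = (u'+v)/(1+u'v) twice. Missile in the carrier frame: (0.805+0.4864)/(1+0.805·0.4864) = 1.2914/1.391552 = 0.92803c.
That velocity, transformed to the rest frame of the base station: (0.92803+0.3591)/(1+0.92803·0.3591) = 1.28713/1.333255573 = 0.9654c.

0.965c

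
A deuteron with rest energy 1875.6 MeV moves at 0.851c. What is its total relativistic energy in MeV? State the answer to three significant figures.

β² = 0.724201, so γ = 1/√0.275799 = 1.9042.
Total energy: E = γmc² = 1.9042 × 1875.6 MeV = 3570 MeV.

3570 MeV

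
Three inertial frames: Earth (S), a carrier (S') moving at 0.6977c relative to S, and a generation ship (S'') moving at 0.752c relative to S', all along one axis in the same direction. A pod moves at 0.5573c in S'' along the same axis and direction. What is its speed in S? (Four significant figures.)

0.9858c

Compose velocities in two stages. Stage 1 (into S'): u₁ = (0.5573+0.752)/(1+0.5573×0.752) = 0.92263.
Stage 2 (into S): u = (0.92263+0.6977)/(1+0.92263×0.6977) = 0.98577, so the speed is 0.9858c.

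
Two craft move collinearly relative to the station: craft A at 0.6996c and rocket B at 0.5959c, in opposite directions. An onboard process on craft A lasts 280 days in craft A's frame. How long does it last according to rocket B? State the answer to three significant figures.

Transform craft A's velocity into rocket B's frame: (0.6996 + 0.5959)/(1 + 0.6996·0.5959) = 1.2955/1.41689164, so the relative speed is 0.91433c.
γ for this relative speed: γ = 1/√(1 − 0.835999) = 2.4693.
The clock on craft A records proper time, so rocket B measures Δt = γΔτ = 2.4693 × 280 = 691 days.

691 days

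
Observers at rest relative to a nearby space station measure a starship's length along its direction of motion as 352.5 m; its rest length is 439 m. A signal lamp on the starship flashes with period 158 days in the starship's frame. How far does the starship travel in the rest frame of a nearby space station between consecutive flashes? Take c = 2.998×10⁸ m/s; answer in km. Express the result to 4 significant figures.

γ = L₀/L = 439/352.5 = 1.24539.
β = √(1 − 1/γ²) = 0.59603. Lab-frame period = γτ = 1.24539×158 days = 196.77 days. Distance = βc × γτ = 0.59603 × 2.998×10⁸ m/s × 17000928 s = 3.0379×10^15 m = 3.038×10^12 km.

3.038×10^12 km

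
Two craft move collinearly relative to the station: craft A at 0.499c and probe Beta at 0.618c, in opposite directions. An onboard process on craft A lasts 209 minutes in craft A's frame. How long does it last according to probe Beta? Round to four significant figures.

401.4 minutes

Speed of craft A in probe Beta's frame: u = (v_A + v_B)/(1 + v_A v_B/c²) = (0.499 + 0.618)/(1 + 0.499×0.618) = 1.117/1.308382 = 0.85373; |u| = 0.85373c.
γ for this relative speed: γ = 1/√(1 − 0.728855) = 1.9204.
The clock on craft A records proper time, so probe Beta measures Δt = γΔτ = 1.9204 × 209 = 401.4 minutes.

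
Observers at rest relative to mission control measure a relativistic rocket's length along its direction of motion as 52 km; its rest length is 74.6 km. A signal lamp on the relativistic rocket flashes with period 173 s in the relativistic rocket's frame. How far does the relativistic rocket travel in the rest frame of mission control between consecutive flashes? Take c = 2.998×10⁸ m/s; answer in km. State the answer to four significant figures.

From L = L₀/γ: γ = 74.6/52 = 1.43462.
β = √(1 − 1/γ²) = 0.71702. Lab-frame period = γτ = 1.43462×173 s = 248.19 s. Distance = βc × γτ = 0.71702 × 2.998×10⁸ m/s × 248.19 s = 5.3352×10^10 m = 5.335×10^7 km.

5.335×10^7 km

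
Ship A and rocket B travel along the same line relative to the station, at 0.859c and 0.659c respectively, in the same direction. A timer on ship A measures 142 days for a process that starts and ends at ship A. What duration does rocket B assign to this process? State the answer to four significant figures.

160.0 days

The velocity of ship A relative to rocket B is (0.859 − 0.659)c / (1 − 0.859×0.659) = 0.46092c; relative speed 0.46092c.
γ for this relative speed: γ = 1/√(1 − 0.212447) = 1.1268.
The clock on ship A records proper time, so rocket B measures Δt = γΔτ = 1.1268 × 142 = 160.0 days.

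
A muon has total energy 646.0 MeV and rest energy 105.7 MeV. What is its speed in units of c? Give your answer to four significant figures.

Total energy E = γmc² gives γ = 646.0/105.7 = 6.1116.
Hence β = √(1 − 1/γ²) = √(1 − 0.0267726) = √0.9732274 = 0.9865.

0.9865c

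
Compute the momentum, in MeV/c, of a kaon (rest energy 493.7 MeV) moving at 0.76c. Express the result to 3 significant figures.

577 MeV/c

With β = 0.76, γ = 1/√(1 − 0.76²) = 1/√0.4224 = 1.5386.
Momentum: p = γβ·mc = 1.5386 × 0.76 × 493.7 MeV/c = 577 MeV/c.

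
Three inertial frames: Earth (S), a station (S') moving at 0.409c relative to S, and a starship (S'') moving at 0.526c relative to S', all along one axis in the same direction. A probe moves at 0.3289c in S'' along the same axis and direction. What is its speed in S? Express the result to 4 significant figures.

0.8765c

Compose velocities in two stages. Stage 1 (into S'): u₁ = (0.3289+0.526)/(1+0.3289×0.526) = 0.72881.
Stage 2 (into S): u = (0.72881+0.409)/(1+0.72881×0.409) = 0.87653, so the speed is 0.8765c.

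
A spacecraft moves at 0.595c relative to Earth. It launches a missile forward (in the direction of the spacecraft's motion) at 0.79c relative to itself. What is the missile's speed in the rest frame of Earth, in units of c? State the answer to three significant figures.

0.942c

Relativistic velocity addition: u = (u' + v)/(1 + u'v/c²), with u' = 0.79c and v = 0.595c.
Numerator: 0.79 + 0.595 = 1.385. Denominator: 1 + (0.79)(0.595) = 1.47005.
u = 1.385/1.47005 = 0.94214, so the speed is 0.942c.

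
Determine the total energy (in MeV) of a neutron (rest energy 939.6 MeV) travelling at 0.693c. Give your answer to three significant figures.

γ = 1/√(1 − β²) = 1/√(1 − 0.480249) = 1/√0.519751 = 1/0.720938 = 1.3871.
Total energy: E = γmc² = 1.3871 × 939.6 MeV = 1300 MeV.

1300 MeV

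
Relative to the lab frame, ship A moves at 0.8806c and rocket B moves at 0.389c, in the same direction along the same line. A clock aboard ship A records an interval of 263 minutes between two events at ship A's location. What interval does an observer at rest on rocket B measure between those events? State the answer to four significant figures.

396.1 minutes

Transform ship A's velocity into rocket B's frame: (0.8806 − 0.389)/(1 − 0.8806·0.389) = 0.4916/0.6574466, so the relative speed is 0.74774c.
γ for this relative speed: γ = 1/√(1 − 0.559115) = 1.506.
Ship A's interval is proper; time dilation gives Δt_B = γΔτ = 1.506 × 263 minutes = 396.1 minutes.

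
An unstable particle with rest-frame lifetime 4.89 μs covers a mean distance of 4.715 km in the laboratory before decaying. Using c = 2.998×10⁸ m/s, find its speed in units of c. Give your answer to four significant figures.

0.9549c

Let x = d/(cτ) = 4715 m / (2.998×10⁸ m/s × 4.890×10^-6 s) = 3.2162. Since d = βγcτ, x = βγ = β/√(1−β²).
Solving: β² = x²/(1+x²) = 10.3439/11.3439 = 0.911847, so β = 0.9549.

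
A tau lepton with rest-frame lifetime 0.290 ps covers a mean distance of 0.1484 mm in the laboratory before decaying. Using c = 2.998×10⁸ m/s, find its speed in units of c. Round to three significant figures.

d = βγcτ ⇒ βγ = d/(cτ) = 1.484×10^-4 m / (8.6942×10^-5 m) = 1.7069.
β = (βγ)/√(1+(βγ)²) = 1.7069/√3.91351 = 0.863.

0.863c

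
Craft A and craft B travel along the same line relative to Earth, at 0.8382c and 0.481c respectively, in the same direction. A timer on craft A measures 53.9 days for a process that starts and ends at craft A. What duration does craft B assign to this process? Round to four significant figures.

Transform craft A's velocity into craft B's frame: (0.8382 − 0.481)/(1 − 0.8382·0.481) = 0.3572/0.5968258, so the relative speed is 0.5985c.
γ for this relative speed: γ = 1/√(1 − 0.358202) = 1.2482.
The clock on craft A records proper time, so craft B measures Δt = γΔτ = 1.2482 × 53.9 = 67.28 days.

67.28 days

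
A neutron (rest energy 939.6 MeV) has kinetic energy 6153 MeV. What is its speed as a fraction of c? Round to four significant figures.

0.9912c

γ = 1 + K/(mc²) = 1 + 6153/939.6 = 7.5485.
β = √(1 − 1/γ²) = √(1 − 0.0175501) = √0.9824499 = 0.9912.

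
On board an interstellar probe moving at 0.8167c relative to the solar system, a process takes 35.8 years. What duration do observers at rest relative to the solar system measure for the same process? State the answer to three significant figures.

γ = 1/√(1 − β²) = 1/√(1 − 0.66699889) = 1/√0.33300111 = 1/0.577062 = 1.7329.
Time dilation: Δt = γ·Δτ = 1.7329 × 35.8 = 62.0 years.

62.0 years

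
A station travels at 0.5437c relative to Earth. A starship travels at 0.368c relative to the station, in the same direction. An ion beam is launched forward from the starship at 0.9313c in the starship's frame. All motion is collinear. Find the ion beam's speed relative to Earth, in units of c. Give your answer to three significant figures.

Compose velocities in two stages. Stage 1 (into S'): u₁ = (0.9313+0.368)/(1+0.9313×0.368) = 0.96766.
Stage 2 (into S): u = (0.96766+0.5437)/(1+0.96766×0.5437) = 0.99033, so the speed is 0.990c.

0.990c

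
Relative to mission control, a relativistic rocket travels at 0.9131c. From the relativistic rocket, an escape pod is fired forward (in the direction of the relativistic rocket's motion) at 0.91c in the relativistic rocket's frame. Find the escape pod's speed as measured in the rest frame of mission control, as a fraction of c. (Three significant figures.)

0.996c

Relativistic velocity addition: u = (u' + v)/(1 + u'v/c²), with u' = 0.91c and v = 0.9131c.
Numerator: 0.91 + 0.9131 = 1.8231. Denominator: 1 + (0.91)(0.9131) = 1.830921.
u = 1.8231/1.830921 = 0.99573, so the speed is 0.996c.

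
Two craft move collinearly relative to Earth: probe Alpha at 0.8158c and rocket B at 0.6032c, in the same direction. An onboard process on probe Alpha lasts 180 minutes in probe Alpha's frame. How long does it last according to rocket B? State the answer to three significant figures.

The velocity of probe Alpha relative to rocket B is (0.8158 − 0.6032)c / (1 − 0.8158×0.6032) = 0.41858c; relative speed 0.41858c.
γ for this relative speed: γ = 1/√(1 − 0.175209) = 1.1011.
The clock on probe Alpha records proper time, so rocket B measures Δt = γΔτ = 1.1011 × 180 = 198 minutes.

198 minutes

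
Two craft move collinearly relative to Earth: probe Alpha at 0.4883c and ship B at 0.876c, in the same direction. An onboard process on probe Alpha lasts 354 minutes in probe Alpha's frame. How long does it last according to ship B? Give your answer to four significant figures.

The velocity of probe Alpha relative to ship B is (0.4883 − 0.876)c / (1 − 0.4883×0.876) = −0.6775c; relative speed 0.6775c.
At |u| = 0.6775c, γ = (1 − 0.459006)^(−1/2) = 1.3596.
The clock on probe Alpha records proper time, so ship B measures Δt = γΔτ = 1.3596 × 354 = 481.3 minutes.

481.3 minutes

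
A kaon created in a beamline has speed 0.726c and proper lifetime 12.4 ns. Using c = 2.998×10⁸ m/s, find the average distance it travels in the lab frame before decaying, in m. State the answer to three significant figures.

3.92 m

β² = 0.527076, so γ = 1/√0.472924 = 1.4541.
Lab-frame lifetime: Δt = γτ = 1.4541 × 12.4 ns = 18.031 ns.
Distance: d = vΔt = 0.726 × 2.998×10⁸ m/s × 1.8031×10^-8 s = 3.92 m.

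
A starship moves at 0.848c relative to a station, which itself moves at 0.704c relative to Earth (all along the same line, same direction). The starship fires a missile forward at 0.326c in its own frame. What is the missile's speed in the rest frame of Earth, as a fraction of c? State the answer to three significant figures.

Compose velocities in two stages. Stage 1 (into S'): u₁ = (0.326+0.848)/(1+0.326×0.848) = 0.91974.
Stage 2 (into S): u = (0.91974+0.704)/(1+0.91974×0.704) = 0.98558, so the speed is 0.986c.

0.986c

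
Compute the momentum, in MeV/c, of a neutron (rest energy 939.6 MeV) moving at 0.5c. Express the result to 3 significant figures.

γ = 1/√(1 − β²) = 1/√(1 − 0.25) = 1/√0.75 = 1/0.866025 = 1.1547.
Momentum: p = γβ·mc = 1.1547 × 0.5 × 939.6 MeV/c = 542 MeV/c.

542 MeV/c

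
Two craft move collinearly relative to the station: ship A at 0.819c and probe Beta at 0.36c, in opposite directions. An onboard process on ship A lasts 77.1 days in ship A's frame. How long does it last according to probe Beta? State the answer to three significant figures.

Speed of ship A in probe Beta's frame: u = (v_A + v_B)/(1 + v_A v_B/c²) = (0.819 + 0.36)/(1 + 0.819×0.36) = 1.179/1.29484 = 0.91054; |u| = 0.91054c.
γ for this relative speed: γ = 1/√(1 − 0.829083) = 2.4188.
The clock on ship A records proper time, so probe Beta measures Δt = γΔτ = 2.4188 × 77.1 = 186 days.

186 days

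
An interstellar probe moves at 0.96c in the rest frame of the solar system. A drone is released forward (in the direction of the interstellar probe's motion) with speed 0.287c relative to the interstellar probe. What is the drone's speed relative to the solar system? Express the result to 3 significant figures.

Relativistic velocity addition: u = (u' + v)/(1 + u'v/c²), with u' = 0.287c and v = 0.96c.
Numerator: 0.287 + 0.96 = 1.247. Denominator: 1 + (0.287)(0.96) = 1.27552.
u = 1.247/1.27552 = 0.97764, so the speed is 0.978c.

0.978c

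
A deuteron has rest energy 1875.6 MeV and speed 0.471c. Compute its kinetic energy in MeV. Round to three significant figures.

With β = 0.471, γ = 1/√(1 − 0.471²) = 1/√0.778159 = 1.13362.
Kinetic energy: K = (γ − 1)mc² = (1.13362 − 1) × 1875.6 MeV = 0.13362 × 1875.6 = 251 MeV.

251 MeV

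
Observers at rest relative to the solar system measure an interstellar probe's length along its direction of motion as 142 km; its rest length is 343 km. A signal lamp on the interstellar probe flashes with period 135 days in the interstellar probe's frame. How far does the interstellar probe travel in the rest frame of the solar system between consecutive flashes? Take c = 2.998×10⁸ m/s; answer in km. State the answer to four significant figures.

7.689×10^12 km

Length contraction gives γ = L₀/L = 343/142 = 2.41549.
β = √(1 − 1/γ²) = 0.91028. Lab-frame period = γτ = 2.41549×135 days = 326.09 days. Distance = βc × γτ = 0.91028 × 2.998×10⁸ m/s × 28174176 s = 7.6888×10^15 m = 7.689×10^12 km.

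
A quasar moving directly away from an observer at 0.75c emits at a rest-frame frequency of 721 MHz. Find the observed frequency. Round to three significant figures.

Relativistic Doppler (source moving away): f_obs = f_src · √((1−β)/(1+β)).
With β = 0.75: factor = √(0.25/1.75) = 0.37796.
f_obs = 721 × 0.37796 = 273 MHz.

273 MHz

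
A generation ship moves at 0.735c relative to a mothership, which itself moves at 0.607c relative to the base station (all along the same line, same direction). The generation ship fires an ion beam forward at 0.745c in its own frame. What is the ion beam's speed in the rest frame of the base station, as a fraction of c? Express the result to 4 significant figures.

Compose velocities in two stages. Stage 1 (into S'): u₁ = (0.745+0.735)/(1+0.745×0.735) = 0.95633.
Stage 2 (into S): u = (0.95633+0.607)/(1+0.95633×0.607) = 0.98914, so the speed is 0.9891c.

0.9891c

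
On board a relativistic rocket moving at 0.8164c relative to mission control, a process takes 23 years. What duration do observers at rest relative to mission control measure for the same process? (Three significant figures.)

Lorentz factor: γ = (1 − 0.66650896)^(−1/2) = 1.7316.
The onboard clock measures proper time, so the interval in the rest frame of mission control is dilated: Δt = γ·Δτ = 1.7316 × 23 years = 39.8 years.

39.8 years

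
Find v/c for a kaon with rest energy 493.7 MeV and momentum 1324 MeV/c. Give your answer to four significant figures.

βγ = pc/(mc²) = 1324/493.7 = 2.6818.
Since γ² = 1 + (βγ)² = 8.19205, γ = √8.19205 = 2.86218, and β = (βγ)/γ = 2.6818/2.86218 = 0.9370.

0.9370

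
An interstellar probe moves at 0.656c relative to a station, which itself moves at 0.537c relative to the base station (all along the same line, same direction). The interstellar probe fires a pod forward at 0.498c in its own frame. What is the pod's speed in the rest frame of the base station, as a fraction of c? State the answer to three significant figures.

Compose velocities in two stages. Stage 1 (into S'): u₁ = (0.498+0.656)/(1+0.498×0.656) = 0.86984.
Stage 2 (into S): u = (0.86984+0.537)/(1+0.86984×0.537) = 0.95892, so the speed is 0.959c.

0.959c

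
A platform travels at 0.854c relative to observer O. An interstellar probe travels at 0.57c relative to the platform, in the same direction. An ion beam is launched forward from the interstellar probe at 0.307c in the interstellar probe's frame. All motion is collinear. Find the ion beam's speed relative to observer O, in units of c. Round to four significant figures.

Apply u = (u'+v)/(1+u'v) twice. Ion beam in the platform frame: (0.307+0.57)/(1+0.307·0.57) = 0.877/1.17499 = 0.74639c.
That velocity, transformed to the rest frame of observer O: (0.74639+0.854)/(1+0.74639·0.854) = 1.60039/1.63741706 = 0.97739c.

0.9774c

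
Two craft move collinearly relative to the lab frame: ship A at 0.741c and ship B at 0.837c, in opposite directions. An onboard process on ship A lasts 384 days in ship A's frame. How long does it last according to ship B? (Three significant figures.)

Speed of ship A in ship B's frame: u = (v_A + v_B)/(1 + v_A v_B/c²) = (0.741 + 0.837)/(1 + 0.741×0.837) = 1.578/1.620217 = 0.97394; |u| = 0.97394c.
γ for this relative speed: γ = 1/√(1 − 0.948559) = 4.4091.
The clock on ship A records proper time, so ship B measures Δt = γΔτ = 4.4091 × 384 = 1690 days.

1690 days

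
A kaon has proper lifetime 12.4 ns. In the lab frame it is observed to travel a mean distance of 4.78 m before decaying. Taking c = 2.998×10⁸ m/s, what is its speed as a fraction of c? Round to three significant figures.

d = βγcτ ⇒ βγ = d/(cτ) = 4.780 m / (3.71752 m) = 1.2858.
β = (βγ)/√(1+(βγ)²) = 1.2858/√2.65328 = 0.789.

0.789c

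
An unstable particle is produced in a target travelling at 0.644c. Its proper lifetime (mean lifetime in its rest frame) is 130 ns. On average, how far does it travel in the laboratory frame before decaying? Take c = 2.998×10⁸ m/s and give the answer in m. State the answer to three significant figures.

Lorentz factor: γ = (1 − 0.414736)^(−1/2) = 1.3071.
Lab-frame lifetime: Δt = γτ = 1.3071 × 130 ns = 169.92 ns.
Distance: d = vΔt = 0.644 × 2.998×10⁸ m/s × 1.6992×10^-7 s = 32.8 m.

32.8 m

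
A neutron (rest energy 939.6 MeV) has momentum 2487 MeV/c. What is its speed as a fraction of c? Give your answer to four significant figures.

pc/(mc²) = 2487/939.6 = 2.6469 = βγ = β/√(1−β²).
So β² = x²/(1 + x²) with x = 2.6469: x² = 7.00608, β² = 7.00608/8.00608 = 0.875095, β = 0.9355.

0.9355c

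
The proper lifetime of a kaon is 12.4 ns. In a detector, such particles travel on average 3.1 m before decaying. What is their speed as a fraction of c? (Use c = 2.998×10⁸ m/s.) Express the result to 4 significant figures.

Let x = d/(cτ) = 3.100 m / (2.998×10⁸ m/s × 1.240×10^-8 s) = 0.83389. Since d = βγcτ, x = βγ = β/√(1−β²).
Solving: β² = x²/(1+x²) = 0.695373/1.695373 = 0.410159, so β = 0.6404.

0.6404c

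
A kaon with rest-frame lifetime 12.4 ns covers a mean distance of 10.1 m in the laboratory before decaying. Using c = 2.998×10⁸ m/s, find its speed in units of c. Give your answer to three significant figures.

Let x = d/(cτ) = 10.10 m / (2.998×10⁸ m/s × 1.240×10^-8 s) = 2.7169. Since d = βγcτ, x = βγ = β/√(1−β²).
Solving: β² = x²/(1+x²) = 7.38155/8.38155 = 0.88069, so β = 0.938.

0.938c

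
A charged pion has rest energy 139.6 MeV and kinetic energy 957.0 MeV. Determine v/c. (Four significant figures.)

0.9919

γ = 1 + K/(mc²) = 1 + 957.0/139.6 = 7.8553.
β = √(1 − 1/γ²) = √(1 − 0.0162059) = √0.9837941 = 0.9919.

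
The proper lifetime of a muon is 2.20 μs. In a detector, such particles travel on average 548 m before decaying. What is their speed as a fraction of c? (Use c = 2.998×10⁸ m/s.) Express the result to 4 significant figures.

0.6391c

d = βγcτ ⇒ βγ = d/(cτ) = 548.0 m / (659.56 m) = 0.83086.
β = (βγ)/√(1+(βγ)²) = 0.83086/√1.690328 = 0.6391.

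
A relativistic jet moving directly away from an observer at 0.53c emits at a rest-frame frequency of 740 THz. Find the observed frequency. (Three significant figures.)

410 THz

Relativistic Doppler (source moving away): f_obs = f_src · √((1−β)/(1+β)).
With β = 0.53: factor = √(0.47/1.53) = 0.55425.
f_obs = 740 × 0.55425 = 410 THz.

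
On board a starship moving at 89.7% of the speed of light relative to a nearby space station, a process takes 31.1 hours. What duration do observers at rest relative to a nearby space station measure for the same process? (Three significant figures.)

With β = 0.897, γ = 1/√(1 − 0.897²) = 1/√0.195391 = 2.2623.
The onboard clock measures proper time, so the interval in the rest frame of a nearby space station is dilated: Δt = γ·Δτ = 2.2623 × 31.1 hours = 70.4 hours.

70.4 hours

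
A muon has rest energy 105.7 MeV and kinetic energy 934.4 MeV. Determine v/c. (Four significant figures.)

0.9948

K = (γ−1)mc², so γ = 1 + 934.4/105.7 = 9.8401.
Then v/c = √(1 − γ⁻²) = √(1 − 0.0103276) = √0.9896724 = 0.9948.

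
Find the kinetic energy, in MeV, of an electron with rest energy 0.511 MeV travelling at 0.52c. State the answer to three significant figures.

With β = 0.52, γ = 1/√(1 − 0.52²) = 1/√0.7296 = 1.17073.
Kinetic energy: K = (γ − 1)mc² = (1.17073 − 1) × 0.511 MeV = 0.17073 × 0.511 = 0.0872 MeV.

0.0872 MeV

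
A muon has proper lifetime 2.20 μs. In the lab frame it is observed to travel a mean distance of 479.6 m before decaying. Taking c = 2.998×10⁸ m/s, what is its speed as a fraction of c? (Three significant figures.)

0.588c

Let x = d/(cτ) = 479.6 m / (2.998×10⁸ m/s × 2.200×10^-6 s) = 0.72715. Since d = βγcτ, x = βγ = β/√(1−β²).
Solving: β² = x²/(1+x²) = 0.528747/1.528747 = 0.34587, so β = 0.588.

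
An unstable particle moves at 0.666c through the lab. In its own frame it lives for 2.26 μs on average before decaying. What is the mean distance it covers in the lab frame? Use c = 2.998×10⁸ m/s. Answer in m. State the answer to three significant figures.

605 m

β² = 0.443556, so γ = 1/√0.556444 = 1.3406.
Lab-frame lifetime: Δt = γτ = 1.3406 × 2.26 μs = 3.0298 μs.
Distance: d = vΔt = 0.666 × 2.998×10⁸ m/s × 3.0298×10^-6 s = 605 m.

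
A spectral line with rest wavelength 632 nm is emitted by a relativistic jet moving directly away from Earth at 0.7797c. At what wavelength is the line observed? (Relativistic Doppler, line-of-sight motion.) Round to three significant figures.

1800 nm

Relativistic Doppler for wavelength: λ_obs = λ_src · √((1+β)/(1−β)).
With β = 0.7797: factor = √(1.7797/0.2203) = 2.8423.
λ_obs = 632 × 2.8423 = 1800 nm.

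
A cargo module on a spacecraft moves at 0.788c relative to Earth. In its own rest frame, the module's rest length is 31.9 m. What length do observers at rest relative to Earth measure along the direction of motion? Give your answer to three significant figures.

19.6 m

γ = 1/√(1 − β²) = 1/√(1 − 0.620944) = 1/√0.379056 = 1/0.615675 = 1.6242.
Along the direction of motion the measured length is L₀/γ = 31.9/1.6242 = 19.6 m.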